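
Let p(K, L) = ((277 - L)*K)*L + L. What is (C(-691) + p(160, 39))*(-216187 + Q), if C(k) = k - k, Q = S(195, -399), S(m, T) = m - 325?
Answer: -321265139403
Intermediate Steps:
p(K, L) = L + K*L*(277 - L) (p(K, L) = (K*(277 - L))*L + L = K*L*(277 - L) + L = L + K*L*(277 - L))
S(m, T) = -325 + m
Q = -130 (Q = -325 + 195 = -130)
C(k) = 0
(C(-691) + p(160, 39))*(-216187 + Q) = (0 + 39*(1 + 277*160 - 1*160*39))*(-216187 - 130) = (0 + 39*(1 + 44320 - 6240))*(-216317) = (0 + 39*38081)*(-216317) = (0 + 1485159)*(-216317) = 1485159*(-216317) = -321265139403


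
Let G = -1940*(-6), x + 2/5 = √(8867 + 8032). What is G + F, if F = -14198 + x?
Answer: -12792/5 + √16899 ≈ -2428.4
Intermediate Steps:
x = -⅖ + √16899 (x = -⅖ + √(8867 + 8032) = -⅖ + √16899 ≈ 129.60)
F = -70992/5 + √16899 (F = -14198 + (-⅖ + √16899) = -70992/5 + √16899 ≈ -14068.)
G = 11640 (G = -194*(-60) = 11640)
G + F = 11640 + (-70992/5 + √16899) = -12792/5 + √16899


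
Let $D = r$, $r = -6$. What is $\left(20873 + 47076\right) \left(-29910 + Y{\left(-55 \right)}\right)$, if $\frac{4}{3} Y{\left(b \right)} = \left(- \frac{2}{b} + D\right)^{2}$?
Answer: $- \frac{6142389965838}{3025} \approx -2.0305 \cdot 10^{9}$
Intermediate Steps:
$D = -6$
$Y{\left(b \right)} = \frac{3 \left(-6 - \frac{2}{b}\right)^{2}}{4}$ ($Y{\left(b \right)} = \frac{3 \left(- \frac{2}{b} - 6\right)^{2}}{4} = \frac{3 \left(-6 - \frac{2}{b}\right)^{2}}{4}$)
$\left(20873 + 47076\right) \left(-29910 + Y{\left(-55 \right)}\right) = \left(20873 + 47076\right) \left(-29910 + \frac{3 \left(1 + 3 \left(-55\right)\right)^{2}}{3025}\right) = 67949 \left(-29910 + 3 \cdot \frac{1}{3025} \left(1 - 165\right)^{2}\right) = 67949 \left(-29910 + 3 \cdot \frac{1}{3025} \left(-164\right)^{2}\right) = 67949 \left(-29910 + 3 \cdot \frac{1}{3025} \cdot 26896\right) = 67949 \left(-29910 + \frac{80688}{3025}\right) = 67949 \left(- \frac{90397062}{3025}\right) = - \frac{6142389965838}{3025}$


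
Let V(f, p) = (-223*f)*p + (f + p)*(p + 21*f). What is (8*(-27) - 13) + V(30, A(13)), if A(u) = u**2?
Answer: -971838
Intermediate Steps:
V(f, p) = (f + p)*(p + 21*f) - 223*f*p (V(f, p) = -223*f*p + (f + p)*(p + 21*f) = (f + p)*(p + 21*f) - 223*f*p)
(8*(-27) - 13) + V(30, A(13)) = (8*(-27) - 13) + ((13**2)**2 + 21*30**2 - 201*30*13**2) = (-216 - 13) + (169**2 + 21*900 - 201*30*169) = -229 + (28561 + 18900 - 1019070) = -229 - 971609 = -971838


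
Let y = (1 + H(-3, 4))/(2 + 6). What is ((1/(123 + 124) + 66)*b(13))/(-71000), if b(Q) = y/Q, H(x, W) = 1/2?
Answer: -48909/3647696000 ≈ -1.3408e-5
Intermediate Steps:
H(x, W) = ½
y = 3/16 (y = (1 + ½)/(2 + 6) = (3/2)/8 = (3/2)*(⅛) = 3/16 ≈ 0.18750)
b(Q) = 3/(16*Q)
((1/(123 + 124) + 66)*b(13))/(-71000) = ((1/(123 + 124) + 66)*((3/16)/13))/(-71000) = ((1/247 + 66)*((3/16)*(1/13)))*(-1/71000) = ((1/247 + 66)*(3/208))*(-1/71000) = ((16303/247)*(3/208))*(-1/71000) = (48909/51376)*(-1/71000) = -48909/3647696000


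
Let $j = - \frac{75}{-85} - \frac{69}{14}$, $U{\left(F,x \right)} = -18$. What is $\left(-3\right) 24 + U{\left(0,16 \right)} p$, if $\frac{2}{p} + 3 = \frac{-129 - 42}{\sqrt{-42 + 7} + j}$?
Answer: $\frac{12 \left(- 1190 \sqrt{35} + 76581 i\right)}{- 12603 i + 238 \sqrt{35}} \approx -72.758 + 1.4253 i$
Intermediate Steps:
$j = - \frac{963}{238}$ ($j = \left(-75\right) \left(- \frac{1}{85}\right) - \frac{69}{14} = \frac{15}{17} - \frac{69}{14} = - \frac{963}{238} \approx -4.0462$)
$p = \frac{2}{-3 - \frac{171}{- \frac{963}{238} + i \sqrt{35}}}$ ($p = \frac{2}{-3 + \frac{-129 - 42}{\sqrt{-42 + 7} - \frac{963}{238}}} = \frac{2}{-3 - \frac{171}{\sqrt{-35} - \frac{963}{238}}} = \frac{2}{-3 - \frac{171}{i \sqrt{35} - \frac{963}{238}}} = \frac{2}{-3 - \frac{171}{- \frac{963}{238} + i \sqrt{35}}} \approx 0.042094 - 0.079184 i$)
$\left(-3\right) 24 + U{\left(0,16 \right)} p = \left(-3\right) 24 - 18 \left(\frac{20308298}{482454447} - \frac{2152472 i \sqrt{35}}{160818149}\right) = -72 - \left(\frac{121849788}{160818149} - \frac{38744496 i \sqrt{35}}{160818149}\right) = - \frac{11700756516}{160818149} + \frac{38744496 i \sqrt{35}}{160818149}$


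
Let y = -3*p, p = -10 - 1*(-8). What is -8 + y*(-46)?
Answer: -284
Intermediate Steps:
p = -2 (p = -10 + 8 = -2)
y = 6 (y = -3*(-2) = 6)
-8 + y*(-46) = -8 + 6*(-46) = -8 - 276 = -284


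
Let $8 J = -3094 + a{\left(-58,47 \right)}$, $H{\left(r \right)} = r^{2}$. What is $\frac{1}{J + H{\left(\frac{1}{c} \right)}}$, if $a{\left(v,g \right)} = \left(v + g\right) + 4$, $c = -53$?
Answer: $- \frac{22472}{8710701} \approx -0.0025798$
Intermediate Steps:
$a{\left(v,g \right)} = 4 + g + v$ ($a{\left(v,g \right)} = \left(g + v\right) + 4 = 4 + g + v$)
$J = - \frac{3101}{8}$ ($J = \frac{-3094 + \left(4 + 47 - 58\right)}{8} = \frac{-3094 - 7}{8} = \frac{1}{8} \left(-3101\right) = - \frac{3101}{8} \approx -387.63$)
$\frac{1}{J + H{\left(\frac{1}{c} \right)}} = \frac{1}{- \frac{3101}{8} + \left(\frac{1}{-53}\right)^{2}} = \frac{1}{- \frac{3101}{8} + \left(- \frac{1}{53}\right)^{2}} = \frac{1}{- \frac{3101}{8} + \frac{1}{2809}} = \frac{1}{- \frac{8710701}{22472}} = - \frac{22472}{8710701}$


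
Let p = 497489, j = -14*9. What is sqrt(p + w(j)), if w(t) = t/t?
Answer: sqrt(497490) ≈ 705.33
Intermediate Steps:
j = -126
w(t) = 1
sqrt(p + w(j)) = sqrt(497489 + 1) = sqrt(497490)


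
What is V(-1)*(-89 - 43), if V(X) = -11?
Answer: 1452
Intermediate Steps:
V(-1)*(-89 - 43) = -11*(-89 - 43) = -11*(-132) = 1452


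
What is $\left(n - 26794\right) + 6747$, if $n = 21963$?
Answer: $1916$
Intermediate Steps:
$\left(n - 26794\right) + 6747 = \left(21963 - 26794\right) + 6747 = -4831 + 6747 = 1916$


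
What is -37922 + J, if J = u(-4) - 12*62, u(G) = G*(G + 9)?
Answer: -38686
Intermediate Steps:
u(G) = G*(9 + G)
J = -764 (J = -4*(9 - 4) - 12*62 = -4*5 - 744 = -20 - 744 = -764)
-37922 + J = -37922 - 764 = -38686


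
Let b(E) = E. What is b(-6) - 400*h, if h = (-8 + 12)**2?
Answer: -6406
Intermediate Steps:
h = 16 (h = 4**2 = 16)
b(-6) - 400*h = -6 - 400*16 = -6 - 6400 = -6406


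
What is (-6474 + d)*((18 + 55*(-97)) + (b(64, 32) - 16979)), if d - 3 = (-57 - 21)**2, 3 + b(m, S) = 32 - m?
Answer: 8642097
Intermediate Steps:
b(m, S) = 29 - m (b(m, S) = -3 + (32 - m) = 29 - m)
d = 6087 (d = 3 + (-57 - 21)**2 = 3 + (-78)**2 = 3 + 6084 = 6087)
(-6474 + d)*((18 + 55*(-97)) + (b(64, 32) - 16979)) = (-6474 + 6087)*((18 + 55*(-97)) + ((29 - 1*64) - 16979)) = -387*((18 - 5335) + ((29 - 64) - 16979)) = -387*(-5317 + (-35 - 16979)) = -387*(-5317 - 17014) = -387*(-22331) = 8642097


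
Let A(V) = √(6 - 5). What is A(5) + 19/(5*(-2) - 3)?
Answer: -6/13 ≈ -0.46154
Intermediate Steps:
A(V) = 1 (A(V) = √1 = 1)
A(5) + 19/(5*(-2) - 3) = 1 + 19/(5*(-2) - 3) = 1 + 19/(-10 - 3) = 1 + 19/(-13) = 1 + 19*(-1/13) = 1 - 19/13 = -6/13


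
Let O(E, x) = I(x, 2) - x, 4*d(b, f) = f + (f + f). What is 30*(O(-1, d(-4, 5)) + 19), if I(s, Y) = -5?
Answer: 615/2 ≈ 307.50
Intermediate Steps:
d(b, f) = 3*f/4 (d(b, f) = (f + (f + f))/4 = (f + 2*f)/4 = (3*f)/4 = 3*f/4)
O(E, x) = -5 - x
30*(O(-1, d(-4, 5)) + 19) = 30*((-5 - 3*5/4) + 19) = 30*((-5 - 1*15/4) + 19) = 30*((-5 - 15/4) + 19) = 30*(-35/4 + 19) = 30*(41/4) = 615/2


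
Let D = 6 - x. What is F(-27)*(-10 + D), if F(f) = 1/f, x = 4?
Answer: 8/27 ≈ 0.29630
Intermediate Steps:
D = 2 (D = 6 - 1*4 = 6 - 4 = 2)
F(-27)*(-10 + D) = (-10 + 2)/(-27) = -1/27*(-8) = 8/27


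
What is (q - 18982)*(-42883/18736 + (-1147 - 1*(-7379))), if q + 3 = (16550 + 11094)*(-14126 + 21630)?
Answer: 24210220929291579/18736 ≈ 1.2922e+12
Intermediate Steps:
q = 207440573 (q = -3 + (16550 + 11094)*(-14126 + 21630) = -3 + 27644*7504 = -3 + 207440576 = 207440573)
(q - 18982)*(-42883/18736 + (-1147 - 1*(-7379))) = (207440573 - 18982)*(-42883/18736 + (-1147 - 1*(-7379))) = 207421591*(-42883*1/18736 + (-1147 + 7379)) = 207421591*(-42883/18736 + 6232) = 207421591*(116719869/18736) = 24210220929291579/18736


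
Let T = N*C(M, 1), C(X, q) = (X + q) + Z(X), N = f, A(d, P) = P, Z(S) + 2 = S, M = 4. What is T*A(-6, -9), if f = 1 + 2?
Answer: -189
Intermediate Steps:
Z(S) = -2 + S
f = 3
N = 3
C(X, q) = -2 + q + 2*X (C(X, q) = (X + q) + (-2 + X) = -2 + q + 2*X)
T = 21 (T = 3*(-2 + 1 + 2*4) = 3*(-2 + 1 + 8) = 3*7 = 21)
T*A(-6, -9) = 21*(-9) = -189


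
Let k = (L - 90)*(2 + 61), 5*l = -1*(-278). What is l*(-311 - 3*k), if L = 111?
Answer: -237968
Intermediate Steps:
l = 278/5 (l = (-1*(-278))/5 = (⅕)*278 = 278/5 ≈ 55.600)
k = 1323 (k = (111 - 90)*(2 + 61) = 21*63 = 1323)
l*(-311 - 3*k) = 278*(-311 - 3*1323)/5 = 278*(-311 - 3969)/5 = (278/5)*(-4280) = -237968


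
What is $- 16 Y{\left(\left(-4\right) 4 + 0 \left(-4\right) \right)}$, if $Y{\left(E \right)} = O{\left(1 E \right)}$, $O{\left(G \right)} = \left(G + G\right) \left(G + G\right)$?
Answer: $-16384$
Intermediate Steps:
$O{\left(G \right)} = 4 G^{2}$ ($O{\left(G \right)} = 2 G 2 G = 4 G^{2}$)
$Y{\left(E \right)} = 4 E^{2}$ ($Y{\left(E \right)} = 4 \left(1 E\right)^{2} = 4 E^{2}$)
$- 16 Y{\left(\left(-4\right) 4 + 0 \left(-4\right) \right)} = - 16 \cdot 4 \left(\left(-4\right) 4 + 0 \left(-4\right)\right)^{2} = - 16 \cdot 4 \left(-16 + 0\right)^{2} = - 16 \cdot 4 \left(-16\right)^{2} = - 16 \cdot 4 \cdot 256 = \left(-16\right) 1024 = -16384$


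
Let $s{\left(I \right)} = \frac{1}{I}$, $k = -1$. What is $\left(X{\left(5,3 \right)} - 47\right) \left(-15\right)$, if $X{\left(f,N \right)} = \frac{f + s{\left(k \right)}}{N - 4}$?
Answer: $765$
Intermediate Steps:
$X{\left(f,N \right)} = \frac{-1 + f}{-4 + N}$ ($X{\left(f,N \right)} = \frac{f + \frac{1}{-1}}{N - 4} = \frac{f - 1}{-4 + N} = \frac{-1 + f}{-4 + N}$)
$\left(X{\left(5,3 \right)} - 47\right) \left(-15\right) = \left(\frac{-1 + 5}{-4 + 3} - 47\right) \left(-15\right) = \left(\frac{1}{-1} \cdot 4 - 47\right) \left(-15\right) = \left(\left(-1\right) 4 - 47\right) \left(-15\right) = \left(-4 - 47\right) \left(-15\right) = \left(-51\right) \left(-15\right) = 765$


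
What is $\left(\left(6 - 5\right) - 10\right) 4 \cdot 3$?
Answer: $-108$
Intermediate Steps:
$\left(\left(6 - 5\right) - 10\right) 4 \cdot 3 = \left(1 - 10\right) 12 = \left(-9\right) 12 = -108$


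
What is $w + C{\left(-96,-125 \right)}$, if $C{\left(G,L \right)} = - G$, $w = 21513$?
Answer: $21609$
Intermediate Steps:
$w + C{\left(-96,-125 \right)} = 21513 - -96 = 21513 + 96 = 21609$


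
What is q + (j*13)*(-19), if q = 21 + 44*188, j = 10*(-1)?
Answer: 10763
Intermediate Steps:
j = -10
q = 8293 (q = 21 + 8272 = 8293)
q + (j*13)*(-19) = 8293 - 10*13*(-19) = 8293 - 130*(-19) = 8293 + 2470 = 10763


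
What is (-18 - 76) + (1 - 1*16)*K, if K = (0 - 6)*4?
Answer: 266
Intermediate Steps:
K = -24 (K = -6*4 = -24)
(-18 - 76) + (1 - 1*16)*K = (-18 - 76) + (1 - 1*16)*(-24) = -94 + (1 - 16)*(-24) = -94 - 15*(-24) = -94 + 360 = 266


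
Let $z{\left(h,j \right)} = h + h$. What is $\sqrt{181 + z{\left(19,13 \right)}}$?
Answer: $\sqrt{219} \approx 14.799$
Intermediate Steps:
$z{\left(h,j \right)} = 2 h$
$\sqrt{181 + z{\left(19,13 \right)}} = \sqrt{181 + 2 \cdot 19} = \sqrt{181 + 38} = \sqrt{219}$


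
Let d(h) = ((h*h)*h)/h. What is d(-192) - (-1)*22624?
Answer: 59488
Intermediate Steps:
d(h) = h**2 (d(h) = (h**2*h)/h = h**3/h = h**2)
d(-192) - (-1)*22624 = (-192)**2 - (-1)*22624 = 36864 - 1*(-22624) = 36864 + 22624 = 59488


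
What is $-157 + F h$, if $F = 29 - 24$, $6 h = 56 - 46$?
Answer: $- \frac{446}{3} \approx -148.67$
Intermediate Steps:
$h = \frac{5}{3}$ ($h = \frac{56 - 46}{6} = \frac{1}{6} \cdot 10 = \frac{5}{3} \approx 1.6667$)
$F = 5$ ($F = 29 - 24 = 5$)
$-157 + F h = -157 + 5 \cdot \frac{5}{3} = -157 + \frac{25}{3} = - \frac{446}{3}$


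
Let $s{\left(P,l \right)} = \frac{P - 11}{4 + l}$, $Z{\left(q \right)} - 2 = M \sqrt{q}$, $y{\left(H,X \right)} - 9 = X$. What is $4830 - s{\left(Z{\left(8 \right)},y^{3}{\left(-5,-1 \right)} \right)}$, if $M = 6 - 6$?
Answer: $\frac{830763}{172} \approx 4830.0$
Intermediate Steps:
$M = 0$ ($M = 6 - 6 = 0$)
$y{\left(H,X \right)} = 9 + X$
$Z{\left(q \right)} = 2$ ($Z{\left(q \right)} = 2 + 0 \sqrt{q} = 2 + 0 = 2$)
$s{\left(P,l \right)} = \frac{-11 + P}{4 + l}$
$4830 - s{\left(Z{\left(8 \right)},y^{3}{\left(-5,-1 \right)} \right)} = 4830 - \frac{-11 + 2}{4 + \left(9 - 1\right)^{3}} = 4830 - \frac{1}{4 + 8^{3}} \left(-9\right) = 4830 - \frac{1}{4 + 512} \left(-9\right) = 4830 - \frac{1}{516} \left(-9\right) = 4830 - - \frac{3}{172} = 4830 + \frac{3}{172} = \frac{830763}{172}$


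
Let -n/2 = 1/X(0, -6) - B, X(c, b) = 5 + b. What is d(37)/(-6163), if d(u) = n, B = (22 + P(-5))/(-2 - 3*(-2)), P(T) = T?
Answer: -21/12326 ≈ -0.0017037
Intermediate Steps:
B = 17/4 (B = (22 - 5)/(-2 - 3*(-2)) = 17/(-2 + 6) = 17/4 ≈ 4.2500)
n = 21/2 (n = -2*(1/(5 - 6) - 1*17/4) = -2*(1/(-1) - 17/4) = -2*(-1 - 17/4) = -2*(-21/4) = 21/2 ≈ 10.500)
d(u) = 21/2
d(37)/(-6163) = (21/2)/(-6163) = (21/2)*(-1/6163) = -21/12326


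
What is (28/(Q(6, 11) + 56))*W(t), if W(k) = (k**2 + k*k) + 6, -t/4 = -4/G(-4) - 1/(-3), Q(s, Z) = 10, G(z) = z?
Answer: 7924/297 ≈ 26.680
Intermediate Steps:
t = -16/3 (t = -4*(-4/(-4) - 1/(-3)) = -4*(-4*(-1/4) - 1*(-1/3)) = -4*(1 + 1/3) = -4*4/3 = -16/3 ≈ -5.3333)
W(k) = 6 + 2*k**2 (W(k) = (k**2 + k**2) + 6 = 2*k**2 + 6 = 6 + 2*k**2)
(28/(Q(6, 11) + 56))*W(t) = (28/(10 + 56))*(6 + 2*(-16/3)**2) = (28/66)*(6 + 2*(256/9)) = ((1/66)*28)*(6 + 512/9) = (14/33)*(566/9) = 7924/297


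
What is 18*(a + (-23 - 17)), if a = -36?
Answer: -1368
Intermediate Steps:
18*(a + (-23 - 17)) = 18*(-36 + (-23 - 17)) = 18*(-36 - 40) = 18*(-76) = -1368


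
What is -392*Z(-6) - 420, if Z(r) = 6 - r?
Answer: -5124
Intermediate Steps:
-392*Z(-6) - 420 = -392*(6 - 1*(-6)) - 420 = -392*(6 + 6) - 420 = -392*12 - 420 = -4704 - 420 = -5124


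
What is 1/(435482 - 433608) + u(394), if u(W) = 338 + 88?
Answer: 798325/1874 ≈ 426.00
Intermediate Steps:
u(W) = 426
1/(435482 - 433608) + u(394) = 1/(435482 - 433608) + 426 = 1/1874 + 426 = 798325/1874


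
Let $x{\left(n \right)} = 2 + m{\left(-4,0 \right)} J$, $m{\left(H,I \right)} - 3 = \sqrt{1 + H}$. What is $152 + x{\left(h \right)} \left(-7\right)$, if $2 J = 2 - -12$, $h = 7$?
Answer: $-9 - 49 i \sqrt{3} \approx -9.0 - 84.87 i$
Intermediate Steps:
$m{\left(H,I \right)} = 3 + \sqrt{1 + H}$
$J = 7$ ($J = \frac{2 - -12}{2} = \frac{2 + 12}{2} = \frac{1}{2} \cdot 14 = 7$)
$x{\left(n \right)} = 23 + 7 i \sqrt{3}$ ($x{\left(n \right)} = 2 + \left(3 + \sqrt{1 - 4}\right) 7 = 2 + \left(3 + \sqrt{-3}\right) 7 = 2 + \left(3 + i \sqrt{3}\right) 7 = 2 + \left(21 + 7 i \sqrt{3}\right) = 23 + 7 i \sqrt{3}$)
$152 + x{\left(h \right)} \left(-7\right) = 152 + \left(23 + 7 i \sqrt{3}\right) \left(-7\right) = 152 - \left(161 + 49 i \sqrt{3}\right) = -9 - 49 i \sqrt{3}$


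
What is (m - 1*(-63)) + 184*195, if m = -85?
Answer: 35858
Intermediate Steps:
(m - 1*(-63)) + 184*195 = (-85 - 1*(-63)) + 184*195 = (-85 + 63) + 35880 = -22 + 35880 = 35858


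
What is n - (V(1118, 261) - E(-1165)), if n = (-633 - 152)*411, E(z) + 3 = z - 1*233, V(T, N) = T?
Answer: -325154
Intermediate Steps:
E(z) = -236 + z (E(z) = -3 + (z - 1*233) = -3 + (z - 233) = -3 + (-233 + z) = -236 + z)
n = -322635 (n = -785*411 = -322635)
n - (V(1118, 261) - E(-1165)) = -322635 - (1118 - (-236 - 1165)) = -322635 - (1118 - 1*(-1401)) = -322635 - (1118 + 1401) = -322635 - 1*2519 = -322635 - 2519 = -325154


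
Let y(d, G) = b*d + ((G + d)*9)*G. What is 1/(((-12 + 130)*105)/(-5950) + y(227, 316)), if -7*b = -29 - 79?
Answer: 595/920936361 ≈ 6.4608e-7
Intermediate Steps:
b = 108/7 (b = -(-29 - 79)/7 = -1/7*(-108) = 108/7 ≈ 15.429)
y(d, G) = 108*d/7 + G*(9*G + 9*d) (y(d, G) = 108*d/7 + ((G + d)*9)*G = 108*d/7 + (9*G + 9*d)*G = 108*d/7 + G*(9*G + 9*d))
1/(((-12 + 130)*105)/(-5950) + y(227, 316)) = 1/(((-12 + 130)*105)/(-5950) + (9*316**2 + (108/7)*227 + 9*316*227)) = 1/((118*105)*(-1/5950) + (9*99856 + 24516/7 + 645588)) = 1/(12390*(-1/5950) + (898704 + 24516/7 + 645588)) = 1/(-177/85 + 10834560/7) = 1/(920936361/595) = 595/920936361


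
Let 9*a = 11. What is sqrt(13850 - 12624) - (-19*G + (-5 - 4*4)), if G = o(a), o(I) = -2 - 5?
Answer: -112 + sqrt(1226) ≈ -76.986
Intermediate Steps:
a = 11/9 (a = (1/9)*11 = 11/9 ≈ 1.2222)
o(I) = -7
G = -7
sqrt(13850 - 12624) - (-19*G + (-5 - 4*4)) = sqrt(13850 - 12624) - (-19*(-7) + (-5 - 4*4)) = sqrt(1226) - (133 + (-5 - 16)) = sqrt(1226) - (133 - 21) = sqrt(1226) - 1*112 = sqrt(1226) - 112 = -112 + sqrt(1226)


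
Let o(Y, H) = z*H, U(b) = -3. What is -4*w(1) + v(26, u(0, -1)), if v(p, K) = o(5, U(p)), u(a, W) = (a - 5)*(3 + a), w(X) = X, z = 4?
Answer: -16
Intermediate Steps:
o(Y, H) = 4*H
u(a, W) = (-5 + a)*(3 + a)
v(p, K) = -12 (v(p, K) = 4*(-3) = -12)
-4*w(1) + v(26, u(0, -1)) = -4*1 - 12 = -4 - 12 = -16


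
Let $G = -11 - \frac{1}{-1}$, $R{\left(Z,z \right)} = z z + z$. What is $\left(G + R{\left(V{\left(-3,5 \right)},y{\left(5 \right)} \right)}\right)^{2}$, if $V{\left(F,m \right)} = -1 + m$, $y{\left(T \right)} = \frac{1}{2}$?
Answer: $\frac{1369}{16} \approx 85.563$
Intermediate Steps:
$y{\left(T \right)} = \frac{1}{2}$
$R{\left(Z,z \right)} = z + z^{2}$ ($R{\left(Z,z \right)} = z^{2} + z = z + z^{2}$)
$G = -10$ ($G = -11 - -1 = -11 + 1 = -10$)
$\left(G + R{\left(V{\left(-3,5 \right)},y{\left(5 \right)} \right)}\right)^{2} = \left(-10 + \frac{1 + \frac{1}{2}}{2}\right)^{2} = \left(-10 + \frac{1}{2} \cdot \frac{3}{2}\right)^{2} = \left(-10 + \frac{3}{4}\right)^{2} = \left(- \frac{37}{4}\right)^{2} = \frac{1369}{16}$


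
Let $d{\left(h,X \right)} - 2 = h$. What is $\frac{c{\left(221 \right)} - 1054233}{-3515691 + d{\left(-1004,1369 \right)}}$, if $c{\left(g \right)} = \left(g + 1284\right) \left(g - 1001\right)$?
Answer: $\frac{742711}{1172231} \approx 0.63359$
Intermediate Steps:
$d{\left(h,X \right)} = 2 + h$
$c{\left(g \right)} = \left(-1001 + g\right) \left(1284 + g\right)$ ($c{\left(g \right)} = \left(1284 + g\right) \left(-1001 + g\right) = \left(-1001 + g\right) \left(1284 + g\right)$)
$\frac{c{\left(221 \right)} - 1054233}{-3515691 + d{\left(-1004,1369 \right)}} = \frac{\left(-1285284 + 221^{2} + 283 \cdot 221\right) - 1054233}{-3515691 + \left(2 - 1004\right)} = \frac{\left(-1285284 + 48841 + 62543\right) - 1054233}{-3515691 - 1002} = \frac{-1173900 - 1054233}{-3516693} = \left(-2228133\right) \left(- \frac{1}{3516693}\right) = \frac{742711}{1172231}$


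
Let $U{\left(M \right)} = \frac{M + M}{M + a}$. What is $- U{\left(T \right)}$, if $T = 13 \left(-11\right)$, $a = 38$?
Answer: $- \frac{286}{105} \approx -2.7238$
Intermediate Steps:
$T = -143$
$U{\left(M \right)} = \frac{2 M}{38 + M}$ ($U{\left(M \right)} = \frac{M + M}{M + 38} = \frac{2 M}{38 + M}$)
$- U{\left(T \right)} = - \frac{2 \left(-143\right)}{38 - 143} = - \frac{2 \left(-143\right)}{-105} = - \frac{2 \left(-143\right) \left(-1\right)}{105} = \left(-1\right) \frac{286}{105} = - \frac{286}{105}$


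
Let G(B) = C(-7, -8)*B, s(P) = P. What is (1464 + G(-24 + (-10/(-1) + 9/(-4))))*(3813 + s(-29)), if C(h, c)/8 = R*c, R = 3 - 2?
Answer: 9475136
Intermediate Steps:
R = 1
C(h, c) = 8*c (C(h, c) = 8*(1*c) = 8*c)
G(B) = -64*B (G(B) = (8*(-8))*B = -64*B)
(1464 + G(-24 + (-10/(-1) + 9/(-4))))*(3813 + s(-29)) = (1464 - 64*(-24 + (-10/(-1) + 9/(-4))))*(3813 - 29) = (1464 - 64*(-24 + (-10*(-1) + 9*(-¼))))*3784 = (1464 - 64*(-24 + (10 - 9/4)))*3784 = (1464 - 64*(-24 + 31/4))*3784 = (1464 - 64*(-65/4))*3784 = (1464 + 1040)*3784 = 2504*3784 = 9475136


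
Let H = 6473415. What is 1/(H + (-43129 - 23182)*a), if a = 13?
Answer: 1/5611372 ≈ 1.7821e-7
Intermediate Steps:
1/(H + (-43129 - 23182)*a) = 1/(6473415 + (-43129 - 23182)*13) = 1/(6473415 - 66311*13) = 1/(6473415 - 862043) = 1/5611372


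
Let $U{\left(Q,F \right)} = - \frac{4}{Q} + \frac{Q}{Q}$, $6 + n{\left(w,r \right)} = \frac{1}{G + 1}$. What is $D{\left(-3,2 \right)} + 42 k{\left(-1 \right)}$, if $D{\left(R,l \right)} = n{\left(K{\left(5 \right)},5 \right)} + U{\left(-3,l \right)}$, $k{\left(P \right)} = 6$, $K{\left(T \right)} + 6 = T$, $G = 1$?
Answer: $\frac{1493}{6} \approx 248.83$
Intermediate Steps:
$K{\left(T \right)} = -6 + T$
$n{\left(w,r \right)} = - \frac{11}{2}$ ($n{\left(w,r \right)} = -6 + \frac{1}{1 + 1} = -6 + \frac{1}{2} = - \frac{11}{2}$)
$U{\left(Q,F \right)} = 1 - \frac{4}{Q}$ ($U{\left(Q,F \right)} = - \frac{4}{Q} + 1 = 1 - \frac{4}{Q}$)
$D{\left(R,l \right)} = - \frac{19}{6}$ ($D{\left(R,l \right)} = - \frac{11}{2} + \frac{-4 - 3}{-3} = - \frac{11}{2} - - \frac{7}{3} = - \frac{11}{2} + \frac{7}{3} = - \frac{19}{6}$)
$D{\left(-3,2 \right)} + 42 k{\left(-1 \right)} = - \frac{19}{6} + 42 \cdot 6 = - \frac{19}{6} + 252 = \frac{1493}{6}$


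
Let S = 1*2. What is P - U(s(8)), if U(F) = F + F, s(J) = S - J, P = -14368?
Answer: -14356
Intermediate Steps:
S = 2
s(J) = 2 - J
U(F) = 2*F
P - U(s(8)) = -14368 - 2*(2 - 1*8) = -14368 - 2*(2 - 8) = -14368 - 2*(-6) = -14368 - 1*(-12) = -14368 + 12 = -14356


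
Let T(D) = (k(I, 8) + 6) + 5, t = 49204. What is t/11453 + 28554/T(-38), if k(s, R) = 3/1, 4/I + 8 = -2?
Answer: 163858909/80171 ≈ 2043.9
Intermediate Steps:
I = -2/5 (I = 4/(-8 - 2) = 4/(-10) = 4*(-1/10) = -2/5 ≈ -0.40000)
k(s, R) = 3 (k(s, R) = 3*1 = 3)
T(D) = 14 (T(D) = (3 + 6) + 5 = 9 + 5 = 14)
t/11453 + 28554/T(-38) = 49204/11453 + 28554/14 = 49204*(1/11453) + 28554*(1/14) = 49204/11453 + 14277/7 = 163858909/80171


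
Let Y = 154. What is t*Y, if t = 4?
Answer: 616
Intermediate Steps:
t*Y = 4*154 = 616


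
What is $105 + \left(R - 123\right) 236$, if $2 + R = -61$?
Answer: $-43791$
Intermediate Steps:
$R = -63$ ($R = -2 - 61 = -63$)
$105 + \left(R - 123\right) 236 = 105 + \left(-63 - 123\right) 236 = 105 - 43896 = -43791$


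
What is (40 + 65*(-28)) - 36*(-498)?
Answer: 16148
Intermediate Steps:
(40 + 65*(-28)) - 36*(-498) = (40 - 1820) + 17928 = -1780 + 17928 = 16148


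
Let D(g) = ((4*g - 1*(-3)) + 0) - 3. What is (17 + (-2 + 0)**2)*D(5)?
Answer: 420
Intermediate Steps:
D(g) = 4*g (D(g) = ((4*g + 3) + 0) - 3 = ((3 + 4*g) + 0) - 3 = (3 + 4*g) - 3 = 4*g)
(17 + (-2 + 0)**2)*D(5) = (17 + (-2 + 0)**2)*(4*5) = (17 + (-2)**2)*20 = (17 + 4)*20 = 21*20 = 420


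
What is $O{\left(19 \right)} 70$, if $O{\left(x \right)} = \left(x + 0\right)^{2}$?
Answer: $25270$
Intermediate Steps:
$O{\left(x \right)} = x^{2}$
$O{\left(19 \right)} 70 = 19^{2} \cdot 70 = 361 \cdot 70 = 25270$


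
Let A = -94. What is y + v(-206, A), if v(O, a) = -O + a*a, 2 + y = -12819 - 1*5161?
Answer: -8940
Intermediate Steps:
y = -17982 (y = -2 + (-12819 - 1*5161) = -2 + (-12819 - 5161) = -2 - 17980 = -17982)
v(O, a) = a² - O (v(O, a) = -O + a² = a² - O)
y + v(-206, A) = -17982 + ((-94)² - 1*(-206)) = -17982 + (8836 + 206) = -17982 + 9042 = -8940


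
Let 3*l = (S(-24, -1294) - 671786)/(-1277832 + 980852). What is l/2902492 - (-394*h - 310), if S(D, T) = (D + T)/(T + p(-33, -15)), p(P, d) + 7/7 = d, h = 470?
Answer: 104727330983186325057/564598258574800 ≈ 1.8549e+5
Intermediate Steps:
p(P, d) = -1 + d
S(D, T) = (D + T)/(-16 + T) (S(D, T) = (D + T)/(T + (-1 - 15)) = (D + T)/(T - 16) = (D + T)/(-16 + T))
l = 146673057/194521900 (l = (((-24 - 1294)/(-16 - 1294) - 671786)/(-1277832 + 980852))/3 = ((-1318/(-1310) - 671786)/(-296980))/3 = ((-1/1310*(-1318) - 671786)*(-1/296980))/3 = ((659/655 - 671786)*(-1/296980))/3 = (-440019171/655*(-1/296980))/3 = (⅓)*(440019171/194521900) = 146673057/194521900 ≈ 0.75402)
l/2902492 - (-394*h - 310) = (146673057/194521900)/2902492 - (-394*470 - 310) = (146673057/194521900)*(1/2902492) - (-185180 - 310) = 146673057/564598258574800 - 1*(-185490) = 146673057/564598258574800 + 185490 = 104727330983186325057/564598258574800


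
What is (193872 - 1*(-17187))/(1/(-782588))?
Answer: -165172240692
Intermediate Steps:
(193872 - 1*(-17187))/(1/(-782588)) = (193872 + 17187)/(-1/782588) = 211059*(-782588) = -165172240692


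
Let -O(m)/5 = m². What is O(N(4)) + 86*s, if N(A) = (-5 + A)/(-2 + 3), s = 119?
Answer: 10229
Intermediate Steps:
N(A) = -5 + A (N(A) = (-5 + A)/1 = (-5 + A)*1 = -5 + A)
O(m) = -5*m²
O(N(4)) + 86*s = -5*(-5 + 4)² + 86*119 = -5*(-1)² + 10234 = -5*1 + 10234 = -5 + 10234 = 10229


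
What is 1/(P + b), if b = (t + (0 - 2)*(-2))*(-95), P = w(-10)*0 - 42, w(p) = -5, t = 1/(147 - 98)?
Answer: -49/20773 ≈ -0.0023588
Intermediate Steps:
t = 1/49 ≈ 0.020408
P = -42 (P = -5*0 - 42 = 0 - 42 = -42)
b = -18715/49 (b = (1/49 + (0 - 2)*(-2))*(-95) = (1/49 - 2*(-2))*(-95) = (1/49 + 4)*(-95) = (197/49)*(-95) = -18715/49 ≈ -381.94)
1/(P + b) = 1/(-42 - 18715/49) = 1/(-20773/49) = -49/20773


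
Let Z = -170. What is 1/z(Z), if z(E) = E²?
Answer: 1/28900 ≈ 3.4602e-5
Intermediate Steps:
1/z(Z) = 1/((-170)²) = 1/28900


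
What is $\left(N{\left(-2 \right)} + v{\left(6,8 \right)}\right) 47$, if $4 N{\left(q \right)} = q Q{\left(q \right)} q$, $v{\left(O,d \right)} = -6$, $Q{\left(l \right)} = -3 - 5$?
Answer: $-658$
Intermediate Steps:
$Q{\left(l \right)} = -8$
$N{\left(q \right)} = - 2 q^{2}$ ($N{\left(q \right)} = \frac{q \left(-8\right) q}{4} = \frac{- 8 q q}{4} = \frac{\left(-8\right) q^{2}}{4} = - 2 q^{2}$)
$\left(N{\left(-2 \right)} + v{\left(6,8 \right)}\right) 47 = \left(- 2 \left(-2\right)^{2} - 6\right) 47 = \left(\left(-2\right) 4 - 6\right) 47 = \left(-8 - 6\right) 47 = \left(-14\right) 47 = -658$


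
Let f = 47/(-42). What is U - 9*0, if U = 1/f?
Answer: -42/47 ≈ -0.89362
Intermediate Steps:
f = -47/42 (f = 47*(-1/42) = -47/42 ≈ -1.1190)
U = -42/47 (U = 1/(-47/42) = -42/47 ≈ -0.89362)
U - 9*0 = -42/47 - 9*0 = -42/47 + 0 = -42/47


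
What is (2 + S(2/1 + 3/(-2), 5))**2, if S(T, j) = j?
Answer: 49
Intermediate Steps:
(2 + S(2/1 + 3/(-2), 5))**2 = (2 + 5)**2 = 7**2 = 49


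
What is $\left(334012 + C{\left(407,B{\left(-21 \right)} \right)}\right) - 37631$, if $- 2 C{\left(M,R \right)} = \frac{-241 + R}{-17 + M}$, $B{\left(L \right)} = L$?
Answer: $\frac{115588721}{390} \approx 2.9638 \cdot 10^{5}$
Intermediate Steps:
$C{\left(M,R \right)} = - \frac{-241 + R}{2 \left(-17 + M\right)}$ ($C{\left(M,R \right)} = - \frac{\left(-241 + R\right) \frac{1}{-17 + M}}{2} = - \frac{\frac{1}{-17 + M} \left(-241 + R\right)}{2} = - \frac{-241 + R}{2 \left(-17 + M\right)}$)
$\left(334012 + C{\left(407,B{\left(-21 \right)} \right)}\right) - 37631 = \left(334012 + \frac{241 - -21}{2 \left(-17 + 407\right)}\right) - 37631 = \left(334012 + \frac{241 + 21}{2 \cdot 390}\right) - 37631 = \left(334012 + \frac{1}{2} \cdot \frac{1}{390} \cdot 262\right) - 37631 = \left(334012 + \frac{131}{390}\right) - 37631 = \frac{130264811}{390} - 37631 = \frac{115588721}{390}$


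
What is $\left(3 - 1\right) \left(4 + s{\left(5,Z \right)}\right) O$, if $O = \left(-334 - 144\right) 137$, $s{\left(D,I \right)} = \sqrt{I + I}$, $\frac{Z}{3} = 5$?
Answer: $-523888 - 130972 \sqrt{30} \approx -1.2413 \cdot 10^{6}$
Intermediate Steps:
$Z = 15$ ($Z = 3 \cdot 5 = 15$)
$s{\left(D,I \right)} = \sqrt{2} \sqrt{I}$ ($s{\left(D,I \right)} = \sqrt{2 I} = \sqrt{2} \sqrt{I}$)
$O = -65486$ ($O = \left(-478\right) 137 = -65486$)
$\left(3 - 1\right) \left(4 + s{\left(5,Z \right)}\right) O = \left(3 - 1\right) \left(4 + \sqrt{2} \sqrt{15}\right) \left(-65486\right) = 2 \left(4 + \sqrt{30}\right) \left(-65486\right) = \left(8 + 2 \sqrt{30}\right) \left(-65486\right) = -523888 - 130972 \sqrt{30}$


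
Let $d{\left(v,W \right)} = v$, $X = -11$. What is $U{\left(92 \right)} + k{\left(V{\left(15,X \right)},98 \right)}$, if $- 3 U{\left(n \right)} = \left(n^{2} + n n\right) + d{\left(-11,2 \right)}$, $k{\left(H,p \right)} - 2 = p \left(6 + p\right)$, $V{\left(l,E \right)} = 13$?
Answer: $4555$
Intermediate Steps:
$k{\left(H,p \right)} = 2 + p \left(6 + p\right)$
$U{\left(n \right)} = \frac{11}{3} - \frac{2 n^{2}}{3}$ ($U{\left(n \right)} = - \frac{\left(n^{2} + n n\right) - 11}{3} = - \frac{\left(n^{2} + n^{2}\right) - 11}{3} = - \frac{2 n^{2} - 11}{3} = - \frac{-11 + 2 n^{2}}{3} = \frac{11}{3} - \frac{2 n^{2}}{3}$)
$U{\left(92 \right)} + k{\left(V{\left(15,X \right)},98 \right)} = \left(\frac{11}{3} - \frac{2 \cdot 92^{2}}{3}\right) + \left(2 + 98^{2} + 6 \cdot 98\right) = \left(\frac{11}{3} - \frac{16928}{3}\right) + \left(2 + 9604 + 588\right) = \left(\frac{11}{3} - \frac{16928}{3}\right) + 10194 = -5639 + 10194 = 4555$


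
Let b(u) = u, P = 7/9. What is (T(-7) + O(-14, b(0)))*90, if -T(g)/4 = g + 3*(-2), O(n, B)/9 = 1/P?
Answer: 40050/7 ≈ 5721.4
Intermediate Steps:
P = 7/9 (P = 7*(⅑) = 7/9 ≈ 0.77778)
O(n, B) = 81/7 (O(n, B) = 9/(7/9) = 9*(9/7) = 81/7)
T(g) = 24 - 4*g (T(g) = -4*(g + 3*(-2)) = -4*(g - 6) = -4*(-6 + g) = 24 - 4*g)
(T(-7) + O(-14, b(0)))*90 = ((24 - 4*(-7)) + 81/7)*90 = ((24 + 28) + 81/7)*90 = (52 + 81/7)*90 = (445/7)*90 = 40050/7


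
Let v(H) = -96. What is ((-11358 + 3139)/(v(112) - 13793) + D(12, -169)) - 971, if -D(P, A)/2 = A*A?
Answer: -806845458/13889 ≈ -58092.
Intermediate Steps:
D(P, A) = -2*A**2 (D(P, A) = -2*A*A = -2*A**2)
((-11358 + 3139)/(v(112) - 13793) + D(12, -169)) - 971 = ((-11358 + 3139)/(-96 - 13793) - 2*(-169)**2) - 971 = (-8219/(-13889) - 2*28561) - 971 = (-8219*(-1/13889) - 57122) - 971 = (8219/13889 - 57122) - 971 = -793359239/13889 - 971 = -806845458/13889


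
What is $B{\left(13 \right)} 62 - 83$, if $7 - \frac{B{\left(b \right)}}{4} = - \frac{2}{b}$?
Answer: $\frac{21985}{13} \approx 1691.2$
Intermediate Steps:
$B{\left(b \right)} = 28 + \frac{8}{b}$ ($B{\left(b \right)} = 28 - 4 \left(- \frac{2}{b}\right) = 28 + \frac{8}{b}$)
$B{\left(13 \right)} 62 - 83 = \left(28 + \frac{8}{13}\right) 62 - 83 = \frac{372}{13} \cdot 62 - 83 = \frac{23064}{13} - 83 = \frac{21985}{13}$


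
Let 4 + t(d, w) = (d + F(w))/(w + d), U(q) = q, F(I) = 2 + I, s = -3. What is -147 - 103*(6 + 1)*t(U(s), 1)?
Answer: 2737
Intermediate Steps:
t(d, w) = -4 + (2 + d + w)/(d + w) (t(d, w) = -4 + (d + (2 + w))/(w + d) = -4 + (2 + d + w)/(d + w))
-147 - 103*(6 + 1)*t(U(s), 1) = -147 - 103*(6 + 1)*(2 - 3*(-3) - 3*1)/(-3 + 1) = -147 - 721*(2 + 9 - 3)/(-2) = -147 - 721*(-½*8) = -147 - 721*(-4) = -147 - 103*(-28) = -147 + 2884 = 2737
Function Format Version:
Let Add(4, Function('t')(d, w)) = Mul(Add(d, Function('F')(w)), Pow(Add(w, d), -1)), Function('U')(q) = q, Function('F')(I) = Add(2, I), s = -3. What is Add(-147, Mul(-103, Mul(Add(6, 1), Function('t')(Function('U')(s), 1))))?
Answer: 2737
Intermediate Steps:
Function('t')(d, w) = Add(-4, Mul(Pow(Add(d, w), -1), Add(2, d, w))) (Function('t')(d, w) = Add(-4, Mul(Add(d, Add(2, w)), Pow(Add(w, d), -1))) = Add(-4, Mul(Add(2, d, w), Pow(Add(d, w), -1))) = Add(-4, Mul(Pow(Add(d, w), -1), Add(2, d, w))))
Add(-147, Mul(-103, Mul(Add(6, 1), Function('t')(Function('U')(s), 1)))) = Add(-147, Mul(-103, Mul(Add(6, 1), Mul(Pow(Add(-3, 1), -1), Add(2, Mul(-3, -3), Mul(-3, 1)))))) = Add(-147, Mul(-103, Mul(7, Mul(Pow(-2, -1), Add(2, 9, -3))))) = Add(-147, Mul(-103, Mul(7, Mul(Rational(-1, 2), 8)))) = Add(-147, Mul(-103, Mul(7, -4))) = Add(-147, Mul(-103, -28)) = Add(-147, 2884) = 2737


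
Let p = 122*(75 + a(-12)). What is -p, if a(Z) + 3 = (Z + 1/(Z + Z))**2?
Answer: -7624573/288 ≈ -26474.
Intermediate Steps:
a(Z) = -3 + (Z + 1/(2*Z))**2 (a(Z) = -3 + (Z + 1/(Z + Z))**2 = -3 + (Z + 1/(2*Z))**2)
p = 7624573/288 (p = 122*(75 + (-2 + (-12)**2 + (1/4)/(-12)**2)) = 122*(75 + (-2 + 144 + (1/4)*(1/144))) = 122*(75 + (-2 + 144 + 1/576)) = 122*(75 + 81793/576) = 122*(124993/576) = 7624573/288 ≈ 26474.)
-p = -1*7624573/288 = -7624573/288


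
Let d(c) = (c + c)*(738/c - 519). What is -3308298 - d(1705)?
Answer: -1539984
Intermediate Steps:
d(c) = 2*c*(-519 + 738/c) (d(c) = (2*c)*(-519 + 738/c) = 2*c*(-519 + 738/c))
-3308298 - d(1705) = -3308298 - (1476 - 1038*1705) = -3308298 - (1476 - 1769790) = -3308298 - 1*(-1768314) = -3308298 + 1768314 = -1539984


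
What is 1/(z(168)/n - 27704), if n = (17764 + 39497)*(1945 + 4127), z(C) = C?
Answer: -14487033/401348762225 ≈ -3.6096e-5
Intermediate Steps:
n = 347688792 (n = 57261*6072 = 347688792)
1/(z(168)/n - 27704) = 1/(168/347688792 - 27704) = 1/(168*(1/347688792) - 27704) = 1/(7/14487033 - 27704) = 1/(-401348762225/14487033) = -14487033/401348762225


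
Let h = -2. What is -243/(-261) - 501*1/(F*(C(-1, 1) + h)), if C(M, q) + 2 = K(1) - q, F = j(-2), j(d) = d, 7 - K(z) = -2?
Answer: 14745/232 ≈ 63.556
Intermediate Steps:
K(z) = 9 (K(z) = 7 - 1*(-2) = 7 + 2 = 9)
F = -2
C(M, q) = 7 - q (C(M, q) = -2 + (9 - q) = 7 - q)
-243/(-261) - 501*1/(F*(C(-1, 1) + h)) = -243/(-261) - 501*(-1/(2*((7 - 1*1) - 2))) = -243*(-1/261) - 501*(-1/(2*((7 - 1) - 2))) = 27/29 - 501*(-1/(2*(6 - 2))) = 27/29 - 501/((-2*4)) = 27/29 - 501/(-8) = 27/29 - 501*(-1/8) = 27/29 + 501/8 = 14745/232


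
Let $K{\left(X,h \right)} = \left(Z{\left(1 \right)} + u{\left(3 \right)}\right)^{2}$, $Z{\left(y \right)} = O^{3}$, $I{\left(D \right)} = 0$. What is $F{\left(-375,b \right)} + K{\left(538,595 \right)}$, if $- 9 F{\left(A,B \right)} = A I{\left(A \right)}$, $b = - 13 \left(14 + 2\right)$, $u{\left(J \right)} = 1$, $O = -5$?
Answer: $15376$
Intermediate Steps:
$Z{\left(y \right)} = -125$ ($Z{\left(y \right)} = \left(-5\right)^{3} = -125$)
$b = -208$ ($b = \left(-13\right) 16 = -208$)
$K{\left(X,h \right)} = 15376$ ($K{\left(X,h \right)} = \left(-125 + 1\right)^{2} = \left(-124\right)^{2} = 15376$)
$F{\left(A,B \right)} = 0$ ($F{\left(A,B \right)} = - \frac{A 0}{9} = \left(- \frac{1}{9}\right) 0 = 0$)
$F{\left(-375,b \right)} + K{\left(538,595 \right)} = 0 + 15376 = 15376$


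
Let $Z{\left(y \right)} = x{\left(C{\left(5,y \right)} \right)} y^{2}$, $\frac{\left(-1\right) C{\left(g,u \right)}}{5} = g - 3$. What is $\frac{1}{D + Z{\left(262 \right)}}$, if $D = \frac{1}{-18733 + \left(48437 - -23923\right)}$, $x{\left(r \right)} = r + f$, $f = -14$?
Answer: $- \frac{53627}{88348122911} \approx -6.07 \cdot 10^{-7}$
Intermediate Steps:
$C{\left(g,u \right)} = 15 - 5 g$ ($C{\left(g,u \right)} = - 5 \left(g - 3\right) = - 5 \left(-3 + g\right) = 15 - 5 g$)
$x{\left(r \right)} = -14 + r$ ($x{\left(r \right)} = r - 14 = -14 + r$)
$Z{\left(y \right)} = - 24 y^{2}$ ($Z{\left(y \right)} = \left(-14 + \left(15 - 25\right)\right) y^{2} = \left(-14 - 10\right) y^{2} = - 24 y^{2}$)
$D = \frac{1}{53627}$ ($D = \frac{1}{-18733 + \left(48437 + 23923\right)} = \frac{1}{-18733 + 72360} = \frac{1}{53627} \approx 1.8647 \cdot 10^{-5}$)
$\frac{1}{D + Z{\left(262 \right)}} = \frac{1}{\frac{1}{53627} - 24 \cdot 262^{2}} = \frac{1}{\frac{1}{53627} - 1647456} = \frac{1}{- \frac{88348122911}{53627}} = - \frac{53627}{88348122911}$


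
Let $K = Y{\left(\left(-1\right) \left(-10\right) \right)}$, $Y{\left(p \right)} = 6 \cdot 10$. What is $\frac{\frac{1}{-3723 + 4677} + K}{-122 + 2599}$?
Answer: $\frac{57241}{2363058} \approx 0.024223$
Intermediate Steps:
$Y{\left(p \right)} = 60$
$K = 60$
$\frac{\frac{1}{-3723 + 4677} + K}{-122 + 2599} = \frac{\frac{1}{-3723 + 4677} + 60}{-122 + 2599} = \frac{\frac{1}{954} + 60}{2477} = \left(\frac{1}{954} + 60\right) \frac{1}{2477} = \frac{57241}{954} \cdot \frac{1}{2477} = \frac{57241}{2363058}$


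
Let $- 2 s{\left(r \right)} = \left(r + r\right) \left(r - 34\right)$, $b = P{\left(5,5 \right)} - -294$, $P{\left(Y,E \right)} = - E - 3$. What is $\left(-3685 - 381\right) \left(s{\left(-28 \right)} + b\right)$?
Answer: $5895700$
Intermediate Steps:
$P{\left(Y,E \right)} = -3 - E$
$b = 286$ ($b = \left(-3 - 5\right) - -294 = \left(-3 - 5\right) + 294 = -8 + 294 = 286$)
$s{\left(r \right)} = - r \left(-34 + r\right)$ ($s{\left(r \right)} = - \frac{\left(r + r\right) \left(r - 34\right)}{2} = - \frac{2 r \left(-34 + r\right)}{2} = - r \left(-34 + r\right)$)
$\left(-3685 - 381\right) \left(s{\left(-28 \right)} + b\right) = \left(-3685 - 381\right) \left(- 28 \left(34 - -28\right) + 286\right) = - 4066 \left(- 28 \left(34 + 28\right) + 286\right) = - 4066 \left(\left(-28\right) 62 + 286\right) = - 4066 \left(-1736 + 286\right) = \left(-4066\right) \left(-1450\right) = 5895700$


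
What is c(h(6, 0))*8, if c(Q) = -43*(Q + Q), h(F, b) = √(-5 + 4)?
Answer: -688*I ≈ -688.0*I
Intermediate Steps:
h(F, b) = I (h(F, b) = √(-1) = I)
c(Q) = -86*Q
c(h(6, 0))*8 = -86*I*8 = -688*I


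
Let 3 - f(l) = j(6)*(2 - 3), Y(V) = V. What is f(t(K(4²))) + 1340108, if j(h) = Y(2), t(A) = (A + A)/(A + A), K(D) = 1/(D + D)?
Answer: 1340113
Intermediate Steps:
K(D) = 1/(2*D)
t(A) = 1 (t(A) = (2*A)/((2*A)) = (2*A)*(1/(2*A)) = 1)
j(h) = 2
f(l) = 5 (f(l) = 3 - 2*(2 - 3) = 3 - 2*(-1) = 3 - 1*(-2) = 3 + 2 = 5)
f(t(K(4²))) + 1340108 = 5 + 1340108 = 1340113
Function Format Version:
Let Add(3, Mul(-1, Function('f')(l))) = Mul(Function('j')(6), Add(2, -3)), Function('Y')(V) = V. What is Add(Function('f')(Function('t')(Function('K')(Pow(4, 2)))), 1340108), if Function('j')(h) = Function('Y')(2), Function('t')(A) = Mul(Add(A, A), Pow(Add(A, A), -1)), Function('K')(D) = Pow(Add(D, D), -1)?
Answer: 1340113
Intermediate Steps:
Function('K')(D) = Mul(Rational(1, 2), Pow(D, -1)) (Function('K')(D) = Pow(Mul(2, D), -1) = Mul(Rational(1, 2), Pow(D, -1)))
Function('t')(A) = 1 (Function('t')(A) = Mul(Mul(2, A), Pow(Mul(2, A), -1)) = Mul(Mul(2, A), Mul(Rational(1, 2), Pow(A, -1))) = 1)
Function('j')(h) = 2
Function('f')(l) = 5 (Function('f')(l) = Add(3, Mul(-1, Mul(2, Add(2, -3)))) = Add(3, Mul(-1, Mul(2, -1))) = Add(3, Mul(-1, -2)) = Add(3, 2) = 5)
Add(Function('f')(Function('t')(Function('K')(Pow(4, 2)))), 1340108) = Add(5, 1340108) = 1340113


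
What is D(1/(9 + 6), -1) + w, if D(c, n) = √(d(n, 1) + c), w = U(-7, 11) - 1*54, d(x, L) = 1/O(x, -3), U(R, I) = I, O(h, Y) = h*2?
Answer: -43 + I*√390/30 ≈ -43.0 + 0.65828*I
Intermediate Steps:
O(h, Y) = 2*h
d(x, L) = 1/(2*x)
w = -43 (w = 11 - 1*54 = 11 - 54 = -43)
D(c, n) = √(c + 1/(2*n)) (D(c, n) = √(1/(2*n) + c) = √(c + 1/(2*n)))
D(1/(9 + 6), -1) + w = √(2/(-1) + 4/(9 + 6))/2 - 43 = √(2*(-1) + 4/15)/2 - 43 = √(-2 + 4*(1/15))/2 - 43 = √(-2 + 4/15)/2 - 43 = √(-26/15)/2 - 43 = (I*√390/15)/2 - 43 = I*√390/30 - 43 = -43 + I*√390/30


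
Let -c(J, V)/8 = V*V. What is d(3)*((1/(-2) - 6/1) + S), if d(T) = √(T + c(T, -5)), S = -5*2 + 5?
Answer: -23*I*√197/2 ≈ -161.41*I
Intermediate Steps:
c(J, V) = -8*V² (c(J, V) = -8*V*V = -8*V²)
S = -5 (S = -10 + 5 = -5)
d(T) = √(-200 + T) (d(T) = √(T - 8*(-5)²) = √(T - 8*25) = √(T - 200) = √(-200 + T))
d(3)*((1/(-2) - 6/1) + S) = √(-200 + 3)*((1/(-2) - 6/1) - 5) = √(-197)*((1*(-½) - 6*1) - 5) = (I*√197)*((-½ - 6) - 5) = (I*√197)*(-13/2 - 5) = (I*√197)*(-23/2) = -23*I*√197/2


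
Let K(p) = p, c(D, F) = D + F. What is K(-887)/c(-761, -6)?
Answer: 887/767 ≈ 1.1565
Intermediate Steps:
K(-887)/c(-761, -6) = -887/(-761 - 6) = -887/(-767) = -887*(-1/767) = 887/767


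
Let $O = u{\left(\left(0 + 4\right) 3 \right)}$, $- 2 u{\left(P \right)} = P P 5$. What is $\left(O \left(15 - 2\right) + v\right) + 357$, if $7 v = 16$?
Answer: $- \frac{30245}{7} \approx -4320.7$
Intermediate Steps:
$v = \frac{16}{7}$ ($v = \frac{1}{7} \cdot 16 = \frac{16}{7} \approx 2.2857$)
$u{\left(P \right)} = - \frac{5 P^{2}}{2}$ ($u{\left(P \right)} = - \frac{P P 5}{2} = - \frac{P^{2} \cdot 5}{2} = - \frac{5 P^{2}}{2}$)
$O = -360$ ($O = - \frac{5 \left(\left(0 + 4\right) 3\right)^{2}}{2} = - \frac{5 \left(4 \cdot 3\right)^{2}}{2} = - \frac{5 \cdot 12^{2}}{2} = \left(- \frac{5}{2}\right) 144 = -360$)
$\left(O \left(15 - 2\right) + v\right) + 357 = \left(- 360 \left(15 - 2\right) + \frac{16}{7}\right) + 357 = \left(\left(-360\right) 13 + \frac{16}{7}\right) + 357 = \left(-4680 + \frac{16}{7}\right) + 357 = - \frac{32744}{7} + 357 = - \frac{30245}{7}$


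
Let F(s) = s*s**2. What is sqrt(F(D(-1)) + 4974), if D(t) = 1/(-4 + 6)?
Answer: sqrt(79586)/4 ≈ 70.527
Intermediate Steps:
D(t) = 1/2
F(s) = s**3
sqrt(F(D(-1)) + 4974) = sqrt((1/2)**3 + 4974) = sqrt(1/8 + 4974) = sqrt(39793/8) = sqrt(79586)/4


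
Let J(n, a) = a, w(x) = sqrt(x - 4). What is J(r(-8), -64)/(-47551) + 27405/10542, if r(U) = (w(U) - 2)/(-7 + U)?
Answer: 62086183/23870602 ≈ 2.6009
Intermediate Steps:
w(x) = sqrt(-4 + x)
r(U) = (-2 + sqrt(-4 + U))/(-7 + U) (r(U) = (sqrt(-4 + U) - 2)/(-7 + U) = (-2 + sqrt(-4 + U))/(-7 + U))
J(r(-8), -64)/(-47551) + 27405/10542 = -64/(-47551) + 27405/10542 = -64*(-1/47551) + 27405*(1/10542) = 64/47551 + 1305/502 = 62086183/23870602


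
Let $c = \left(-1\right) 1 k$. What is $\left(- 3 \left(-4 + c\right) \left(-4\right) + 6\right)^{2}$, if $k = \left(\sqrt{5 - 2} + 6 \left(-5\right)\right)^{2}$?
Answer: $119886084 - 15664320 \sqrt{3} \approx 9.2755 \cdot 10^{7}$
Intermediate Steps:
$k = \left(-30 + \sqrt{3}\right)^{2}$ ($k = \left(\sqrt{3} - 30\right)^{2} = \left(-30 + \sqrt{3}\right)^{2} \approx 799.08$)
$c = - \left(30 - \sqrt{3}\right)^{2}$ ($c = \left(-1\right) 1 \left(30 - \sqrt{3}\right)^{2} = - \left(30 - \sqrt{3}\right)^{2} \approx -799.08$)
$\left(- 3 \left(-4 + c\right) \left(-4\right) + 6\right)^{2} = \left(- 3 \left(-4 - \left(903 - 60 \sqrt{3}\right)\right) \left(-4\right) + 6\right)^{2} = \left(- 3 \left(-907 + 60 \sqrt{3}\right) \left(-4\right) + 6\right)^{2} = \left(\left(2721 - 180 \sqrt{3}\right) \left(-4\right) + 6\right)^{2} = \left(\left(-10884 + 720 \sqrt{3}\right) + 6\right)^{2} = \left(-10878 + 720 \sqrt{3}\right)^{2}$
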